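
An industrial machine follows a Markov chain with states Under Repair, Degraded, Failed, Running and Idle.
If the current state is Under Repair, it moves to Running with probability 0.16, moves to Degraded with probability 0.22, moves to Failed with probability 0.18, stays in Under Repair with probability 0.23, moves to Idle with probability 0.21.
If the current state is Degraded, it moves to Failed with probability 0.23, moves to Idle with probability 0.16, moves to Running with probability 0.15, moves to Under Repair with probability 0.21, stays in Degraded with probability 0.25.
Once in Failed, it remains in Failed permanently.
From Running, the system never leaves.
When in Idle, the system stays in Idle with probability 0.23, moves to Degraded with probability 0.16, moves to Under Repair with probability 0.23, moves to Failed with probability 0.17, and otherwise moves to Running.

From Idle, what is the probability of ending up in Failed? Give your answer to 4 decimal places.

0.4952

Let h(s) be the probability of absorption at Failed starting from transient state s. Then h(Failed) = 1 and h(Running) = 0. By first-step analysis:
h(Under Repair) = 0.23·h(Under Repair) + 0.22·h(Degraded) + 0.18·1 + 0.16·0 + 0.21·h(Idle)
h(Degraded) = 0.21·h(Under Repair) + 0.25·h(Degraded) + 0.23·1 + 0.15·0 + 0.16·h(Idle)
h(Idle) = 0.23·h(Under Repair) + 0.16·h(Degraded) + 0.17·1 + 0.21·0 + 0.23·h(Idle)
Solving: h(Under Repair) = 0.5289, h(Degraded) = 0.5604, h(Idle) = 0.4952.
Starting from Idle, the probability is 0.4952.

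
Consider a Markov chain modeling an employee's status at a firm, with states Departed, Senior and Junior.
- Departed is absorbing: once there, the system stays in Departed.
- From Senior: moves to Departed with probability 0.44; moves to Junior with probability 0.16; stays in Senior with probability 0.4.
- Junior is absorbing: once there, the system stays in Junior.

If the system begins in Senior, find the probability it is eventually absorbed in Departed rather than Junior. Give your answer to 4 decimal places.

Let h(s) be the probability of absorption at Departed starting from transient state s. Then h(Departed) = 1 and h(Junior) = 0. By first-step analysis:
h(Senior) = 0.44·1 + 0.4·h(Senior) + 0.16·0
Solving: h(Senior) = 0.7333.
Starting from Senior, the probability is 0.7333.

0.7333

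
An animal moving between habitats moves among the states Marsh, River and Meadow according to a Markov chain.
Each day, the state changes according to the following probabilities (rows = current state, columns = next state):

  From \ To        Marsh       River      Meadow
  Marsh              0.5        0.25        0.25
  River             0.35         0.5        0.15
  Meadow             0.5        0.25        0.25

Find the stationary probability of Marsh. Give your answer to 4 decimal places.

Let the stationary distribution be π with π = πP and π_1 + π_2 + π_3 = 1.
π_1 = 0.5·π_1 + 0.35·π_2 + 0.5·π_3
π_2 = 0.25·π_1 + 0.5·π_2 + 0.25·π_3
Solving with the normalization constraint gives π = (0.4500, 0.3333, 0.2167).
So the stationary probability of Marsh is 0.4500.

0.4500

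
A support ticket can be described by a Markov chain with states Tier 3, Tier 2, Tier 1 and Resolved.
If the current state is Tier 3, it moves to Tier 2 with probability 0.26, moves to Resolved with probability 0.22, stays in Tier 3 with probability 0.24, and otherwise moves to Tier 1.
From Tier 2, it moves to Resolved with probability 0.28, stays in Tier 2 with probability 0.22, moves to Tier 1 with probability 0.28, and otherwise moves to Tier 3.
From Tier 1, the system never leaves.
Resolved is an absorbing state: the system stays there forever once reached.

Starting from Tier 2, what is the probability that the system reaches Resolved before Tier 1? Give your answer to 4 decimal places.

Let h(s) be the probability of absorption at Resolved starting from transient state s. Then h(Resolved) = 1 and h(Tier 1) = 0. By first-step analysis:
h(Tier 3) = 0.24·h(Tier 3) + 0.26·h(Tier 2) + 0.28·0 + 0.22·1
h(Tier 2) = 0.22·h(Tier 3) + 0.22·h(Tier 2) + 0.28·0 + 0.28·1
Solving: h(Tier 3) = 0.4563, h(Tier 2) = 0.4877.
Starting from Tier 2, the probability is 0.4877.

0.4877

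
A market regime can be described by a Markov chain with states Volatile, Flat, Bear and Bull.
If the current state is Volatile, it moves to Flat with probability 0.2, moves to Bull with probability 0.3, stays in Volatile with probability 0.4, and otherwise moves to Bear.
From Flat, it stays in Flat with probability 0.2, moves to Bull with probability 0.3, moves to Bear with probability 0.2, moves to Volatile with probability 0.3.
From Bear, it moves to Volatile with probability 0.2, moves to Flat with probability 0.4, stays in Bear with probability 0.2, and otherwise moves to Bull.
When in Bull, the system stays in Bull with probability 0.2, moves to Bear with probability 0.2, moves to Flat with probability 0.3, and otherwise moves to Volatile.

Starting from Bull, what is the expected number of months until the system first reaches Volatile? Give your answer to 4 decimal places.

3.5714

Let t(s) be the expected number of months to first reach Volatile from state s, with t(Volatile) = 0. Conditioning on the first month:
t(Flat) = 1 + 0.2·t(Flat) + 0.2·t(Bear) + 0.3·t(Bull)
t(Bear) = 1 + 0.4·t(Flat) + 0.2·t(Bear) + 0.2·t(Bull)
t(Bull) = 1 + 0.3·t(Flat) + 0.2·t(Bear) + 0.2·t(Bull)
Solving: t(Flat) = 3.5714, t(Bear) = 3.9286, t(Bull) = 3.5714.
Expected months from Bull to Volatile: 3.5714.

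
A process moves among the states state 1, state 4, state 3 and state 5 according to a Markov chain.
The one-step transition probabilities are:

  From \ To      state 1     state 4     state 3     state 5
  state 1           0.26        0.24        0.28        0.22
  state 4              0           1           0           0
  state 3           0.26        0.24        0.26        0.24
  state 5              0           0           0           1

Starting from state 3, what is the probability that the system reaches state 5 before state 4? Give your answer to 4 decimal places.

0.4945

Let h(s) be the probability of absorption at state 5 starting from transient state s. Then h(state 5) = 1 and h(state 4) = 0. By first-step analysis:
h(state 1) = 0.26·h(state 1) + 0.24·0 + 0.28·h(state 3) + 0.22·1
h(state 3) = 0.26·h(state 1) + 0.24·0 + 0.26·h(state 3) + 0.24·1
Solving: h(state 1) = 0.4844, h(state 3) = 0.4945.
Starting from state 3, the probability is 0.4945.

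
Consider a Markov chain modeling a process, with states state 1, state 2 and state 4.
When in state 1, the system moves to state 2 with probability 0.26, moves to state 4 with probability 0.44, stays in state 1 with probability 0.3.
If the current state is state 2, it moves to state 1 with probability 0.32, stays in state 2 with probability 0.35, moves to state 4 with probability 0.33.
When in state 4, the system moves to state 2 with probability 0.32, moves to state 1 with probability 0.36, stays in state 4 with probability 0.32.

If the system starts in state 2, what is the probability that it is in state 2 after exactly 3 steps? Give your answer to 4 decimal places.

Propagate the distribution vector 3 steps from state 2.
After 0 steps: (0.0000, 1.0000, 0.0000)
After 1 step: (0.3200, 0.3500, 0.3300)
After 2 steps: (0.3268, 0.3113, 0.3619)
After 3 steps: (0.3279, 0.3097, 0.3623)
P(in state 2 after 3 steps) = 0.3097

0.3097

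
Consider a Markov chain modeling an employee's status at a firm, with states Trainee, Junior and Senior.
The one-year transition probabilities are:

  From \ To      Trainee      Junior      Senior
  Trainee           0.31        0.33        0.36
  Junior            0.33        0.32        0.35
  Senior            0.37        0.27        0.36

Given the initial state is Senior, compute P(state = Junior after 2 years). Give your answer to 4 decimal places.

Sum over the intermediate state after 1 year:
P = P(Senior→Trainee)·P(Trainee→Junior) + P(Senior→Junior)·P(Junior→Junior) + P(Senior→Senior)·P(Senior→Junior)
  = 0.37×0.33 + 0.27×0.32 + 0.36×0.27
  = 0.1221 + 0.0864 + 0.0972 = 0.3057

0.3057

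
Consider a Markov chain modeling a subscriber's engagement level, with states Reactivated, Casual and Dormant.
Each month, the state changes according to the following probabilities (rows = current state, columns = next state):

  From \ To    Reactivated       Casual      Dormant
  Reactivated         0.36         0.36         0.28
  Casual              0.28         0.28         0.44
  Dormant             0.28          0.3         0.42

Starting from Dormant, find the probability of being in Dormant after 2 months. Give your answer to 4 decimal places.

0.3868

Sum over the intermediate state after 1 month:
P = P(Dormant→Reactivated)·P(Reactivated→Dormant) + P(Dormant→Casual)·P(Casual→Dormant) + P(Dormant→Dormant)·P(Dormant→Dormant)
  = 0.28×0.28 + 0.3×0.44 + 0.42×0.42
  = 0.0784 + 0.1320 + 0.1764 = 0.3868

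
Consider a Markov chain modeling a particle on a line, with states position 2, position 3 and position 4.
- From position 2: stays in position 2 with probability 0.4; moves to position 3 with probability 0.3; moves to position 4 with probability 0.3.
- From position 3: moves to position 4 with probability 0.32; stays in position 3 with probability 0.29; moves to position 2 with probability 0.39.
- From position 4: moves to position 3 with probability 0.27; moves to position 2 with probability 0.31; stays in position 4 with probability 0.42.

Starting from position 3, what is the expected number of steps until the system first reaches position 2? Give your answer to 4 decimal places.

Let t(s) be the expected number of steps to first reach position 2 from state s, with t(position 2) = 0. Conditioning on the first step:
t(position 3) = 1 + 0.29·t(position 3) + 0.32·t(position 4)
t(position 4) = 1 + 0.27·t(position 3) + 0.42·t(position 4)
Solving: t(position 3) = 2.7658, t(position 4) = 3.0117.
Expected steps from position 3 to position 2: 2.7658.

2.7658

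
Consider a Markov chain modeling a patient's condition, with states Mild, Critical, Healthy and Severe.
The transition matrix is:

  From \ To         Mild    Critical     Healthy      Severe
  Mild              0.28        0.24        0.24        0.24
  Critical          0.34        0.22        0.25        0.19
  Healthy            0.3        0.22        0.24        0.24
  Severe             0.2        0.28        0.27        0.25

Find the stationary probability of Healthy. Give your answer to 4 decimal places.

0.2493

Let the stationary distribution be π with π = πP and π_1 + π_2 + π_3 + π_4 = 1.
π_1 = 0.28·π_1 + 0.34·π_2 + 0.3·π_3 + 0.2·π_4
π_2 = 0.24·π_1 + 0.22·π_2 + 0.22·π_3 + 0.28·π_4
π_3 = 0.24·π_1 + 0.25·π_2 + 0.24·π_3 + 0.27·π_4
Solving with the normalization constraint gives π = (0.2809, 0.2394, 0.2493, 0.2303).
So the stationary probability of Healthy is 0.2493.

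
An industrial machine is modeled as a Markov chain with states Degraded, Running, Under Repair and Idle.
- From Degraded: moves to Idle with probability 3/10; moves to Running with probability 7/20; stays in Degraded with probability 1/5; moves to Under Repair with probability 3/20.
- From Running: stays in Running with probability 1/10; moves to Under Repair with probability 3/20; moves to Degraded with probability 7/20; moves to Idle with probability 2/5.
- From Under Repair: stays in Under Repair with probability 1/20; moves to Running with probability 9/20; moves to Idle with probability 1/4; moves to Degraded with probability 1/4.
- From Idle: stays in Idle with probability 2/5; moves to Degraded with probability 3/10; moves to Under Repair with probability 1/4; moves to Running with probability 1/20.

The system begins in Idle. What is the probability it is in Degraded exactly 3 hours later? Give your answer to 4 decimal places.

0.2779

Propagate the distribution vector 3 hours from Idle.
After 0 hours: (0.0000, 0.0000, 0.0000, 1.0000)
After 1 hour: (0.3000, 0.0500, 0.2500, 0.4000)
After 2 hours: (0.2600, 0.2425, 0.1650, 0.3325)
After 3 hours: (0.2779, 0.2061, 0.1668, 0.3493)
P(in Degraded after 3 hours) = 0.2779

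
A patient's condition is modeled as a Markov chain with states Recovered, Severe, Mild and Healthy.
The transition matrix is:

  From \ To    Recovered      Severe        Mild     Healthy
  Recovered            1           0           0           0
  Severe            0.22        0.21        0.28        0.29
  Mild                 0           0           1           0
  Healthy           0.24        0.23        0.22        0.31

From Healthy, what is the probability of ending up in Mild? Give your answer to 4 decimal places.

0.4979

Let h(s) be the probability of absorption at Mild starting from transient state s. Then h(Mild) = 1 and h(Recovered) = 0. By first-step analysis:
h(Severe) = 0.22·0 + 0.21·h(Severe) + 0.28·1 + 0.29·h(Healthy)
h(Healthy) = 0.24·0 + 0.23·h(Severe) + 0.22·1 + 0.31·h(Healthy)
Solving: h(Severe) = 0.5372, h(Healthy) = 0.4979.
Starting from Healthy, the probability is 0.4979.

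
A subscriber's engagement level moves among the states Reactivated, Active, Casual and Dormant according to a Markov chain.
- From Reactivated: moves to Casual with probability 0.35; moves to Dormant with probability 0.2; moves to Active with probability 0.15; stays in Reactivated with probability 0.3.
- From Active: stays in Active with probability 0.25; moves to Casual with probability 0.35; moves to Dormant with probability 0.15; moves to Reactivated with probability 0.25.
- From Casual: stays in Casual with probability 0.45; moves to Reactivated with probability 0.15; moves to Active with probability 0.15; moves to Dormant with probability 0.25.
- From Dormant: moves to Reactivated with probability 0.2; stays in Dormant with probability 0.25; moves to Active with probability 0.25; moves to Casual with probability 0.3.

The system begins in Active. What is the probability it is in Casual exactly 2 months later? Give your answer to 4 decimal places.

Propagate the distribution vector 2 months from Active.
After 0 months: (0.0000, 1.0000, 0.0000, 0.0000)
After 1 month: (0.2500, 0.2500, 0.3500, 0.1500)
After 2 months: (0.2200, 0.1900, 0.3775, 0.2125)
P(in Casual after 2 months) = 0.3775

0.3775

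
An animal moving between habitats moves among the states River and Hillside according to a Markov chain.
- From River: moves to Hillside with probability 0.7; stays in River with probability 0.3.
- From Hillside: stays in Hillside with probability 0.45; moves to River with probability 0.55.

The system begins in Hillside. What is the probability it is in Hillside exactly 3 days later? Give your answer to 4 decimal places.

0.5531

Propagate the distribution vector 3 days from Hillside.
After 0 days: (0.0000, 1.0000)
After 1 day: (0.5500, 0.4500)
After 2 days: (0.4125, 0.5875)
After 3 days: (0.4469, 0.5531)
P(in Hillside after 3 days) = 0.5531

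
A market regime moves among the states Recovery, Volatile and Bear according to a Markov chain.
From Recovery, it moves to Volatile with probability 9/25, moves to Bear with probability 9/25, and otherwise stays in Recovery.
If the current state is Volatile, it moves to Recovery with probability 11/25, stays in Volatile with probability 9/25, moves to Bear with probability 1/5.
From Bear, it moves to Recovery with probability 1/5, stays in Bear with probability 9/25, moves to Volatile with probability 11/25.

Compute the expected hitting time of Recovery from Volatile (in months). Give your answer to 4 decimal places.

Let t(s) be the expected number of months to first reach Recovery from state s, with t(Recovery) = 0. Conditioning on the first month:
t(Volatile) = 1 + 0.36·t(Volatile) + 0.2·t(Bear)
t(Bear) = 1 + 0.44·t(Volatile) + 0.36·t(Bear)
Solving: t(Volatile) = 2.6119, t(Bear) = 3.3582.
Expected months from Volatile to Recovery: 2.6119.

2.6119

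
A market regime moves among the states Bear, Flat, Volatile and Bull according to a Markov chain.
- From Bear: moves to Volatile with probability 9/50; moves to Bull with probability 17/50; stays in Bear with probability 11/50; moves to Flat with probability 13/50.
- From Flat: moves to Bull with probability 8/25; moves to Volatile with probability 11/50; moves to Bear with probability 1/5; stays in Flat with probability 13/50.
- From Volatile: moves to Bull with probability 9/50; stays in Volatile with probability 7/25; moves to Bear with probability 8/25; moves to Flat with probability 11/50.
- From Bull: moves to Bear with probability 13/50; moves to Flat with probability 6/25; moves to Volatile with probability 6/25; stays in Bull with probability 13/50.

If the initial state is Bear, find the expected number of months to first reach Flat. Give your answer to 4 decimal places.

4.0717

Let t(s) be the expected number of months to first reach Flat from state s, with t(Flat) = 0. Conditioning on the first month:
t(Bear) = 1 + 0.22·t(Bear) + 0.18·t(Volatile) + 0.34·t(Bull)
t(Volatile) = 1 + 0.32·t(Bear) + 0.28·t(Volatile) + 0.18·t(Bull)
t(Bull) = 1 + 0.26·t(Bear) + 0.24·t(Volatile) + 0.26·t(Bull)
Solving: t(Bear) = 4.0717, t(Volatile) = 4.2376, t(Bull) = 4.1563.
Expected months from Bear to Flat: 4.0717.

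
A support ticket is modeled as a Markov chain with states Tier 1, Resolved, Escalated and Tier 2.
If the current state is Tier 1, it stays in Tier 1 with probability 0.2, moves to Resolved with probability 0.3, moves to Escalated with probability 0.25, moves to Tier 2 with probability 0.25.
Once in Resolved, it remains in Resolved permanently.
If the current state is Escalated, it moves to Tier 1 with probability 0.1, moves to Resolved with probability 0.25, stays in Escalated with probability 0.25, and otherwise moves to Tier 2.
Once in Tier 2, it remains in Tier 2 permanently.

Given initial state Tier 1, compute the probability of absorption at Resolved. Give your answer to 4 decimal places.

Let h(s) be the probability of absorption at Resolved starting from transient state s. Then h(Resolved) = 1 and h(Tier 2) = 0. By first-step analysis:
h(Tier 1) = 0.2·h(Tier 1) + 0.3·1 + 0.25·h(Escalated) + 0.25·0
h(Escalated) = 0.1·h(Tier 1) + 0.25·1 + 0.25·h(Escalated) + 0.4·0
Solving: h(Tier 1) = 0.5000, h(Escalated) = 0.4000.
Starting from Tier 1, the probability is 0.5000.

0.5000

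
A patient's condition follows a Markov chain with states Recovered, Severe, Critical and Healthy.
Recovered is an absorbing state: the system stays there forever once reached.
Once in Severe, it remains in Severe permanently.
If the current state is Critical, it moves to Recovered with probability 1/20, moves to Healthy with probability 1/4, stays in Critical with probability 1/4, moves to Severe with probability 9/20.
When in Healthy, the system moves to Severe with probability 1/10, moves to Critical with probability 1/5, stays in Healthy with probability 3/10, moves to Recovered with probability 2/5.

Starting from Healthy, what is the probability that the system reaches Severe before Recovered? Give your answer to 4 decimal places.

Let h(s) be the probability of absorption at Severe starting from transient state s. Then h(Severe) = 1 and h(Recovered) = 0. By first-step analysis:
h(Critical) = 0.05·0 + 0.45·1 + 0.25·h(Critical) + 0.25·h(Healthy)
h(Healthy) = 0.4·0 + 0.1·1 + 0.2·h(Critical) + 0.3·h(Healthy)
Solving: h(Critical) = 0.7158, h(Healthy) = 0.3474.
Starting from Healthy, the probability is 0.3474.

0.3474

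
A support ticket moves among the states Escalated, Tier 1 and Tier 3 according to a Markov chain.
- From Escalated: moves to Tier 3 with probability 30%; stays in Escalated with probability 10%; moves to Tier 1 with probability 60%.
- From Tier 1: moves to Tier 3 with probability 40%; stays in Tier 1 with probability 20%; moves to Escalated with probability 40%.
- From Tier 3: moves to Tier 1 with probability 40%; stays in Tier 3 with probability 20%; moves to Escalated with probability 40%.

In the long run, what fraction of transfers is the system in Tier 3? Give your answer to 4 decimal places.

0.3077

Let the stationary distribution be π with π = πP and π_1 + π_2 + π_3 = 1.
π_1 = 0.1·π_1 + 0.4·π_2 + 0.4·π_3
π_2 = 0.6·π_1 + 0.2·π_2 + 0.4·π_3
Solving with the normalization constraint gives π = (0.3077, 0.3846, 0.3077).
So the stationary probability of Tier 3 is 0.3077.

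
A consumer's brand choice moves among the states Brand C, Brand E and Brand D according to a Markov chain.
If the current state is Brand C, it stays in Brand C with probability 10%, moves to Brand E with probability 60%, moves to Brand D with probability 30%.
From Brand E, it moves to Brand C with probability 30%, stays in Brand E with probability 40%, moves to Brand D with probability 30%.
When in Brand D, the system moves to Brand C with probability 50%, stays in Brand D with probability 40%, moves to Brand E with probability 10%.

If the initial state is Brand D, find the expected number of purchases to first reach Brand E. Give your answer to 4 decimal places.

3.5897

Let t(s) be the expected number of purchases to first reach Brand E from state s, with t(Brand E) = 0. Conditioning on the first purchase:
t(Brand C) = 1 + 0.1·t(Brand C) + 0.3·t(Brand D)
t(Brand D) = 1 + 0.5·t(Brand C) + 0.4·t(Brand D)
Solving: t(Brand C) = 2.3077, t(Brand D) = 3.5897.
Expected purchases from Brand D to Brand E: 3.5897.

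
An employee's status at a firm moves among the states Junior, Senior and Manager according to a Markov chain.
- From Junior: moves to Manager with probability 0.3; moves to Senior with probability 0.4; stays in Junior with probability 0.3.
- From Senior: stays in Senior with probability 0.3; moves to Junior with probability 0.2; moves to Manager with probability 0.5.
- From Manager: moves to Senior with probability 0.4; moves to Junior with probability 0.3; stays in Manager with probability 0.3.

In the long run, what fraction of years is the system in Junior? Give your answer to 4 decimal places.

Let the stationary distribution be π with π = πP and π_1 + π_2 + π_3 = 1.
π_1 = 0.3·π_1 + 0.2·π_2 + 0.3·π_3
π_2 = 0.4·π_1 + 0.3·π_2 + 0.4·π_3
Solving with the normalization constraint gives π = (0.2636, 0.3636, 0.3727).
So the stationary probability of Junior is 0.2636.

0.2636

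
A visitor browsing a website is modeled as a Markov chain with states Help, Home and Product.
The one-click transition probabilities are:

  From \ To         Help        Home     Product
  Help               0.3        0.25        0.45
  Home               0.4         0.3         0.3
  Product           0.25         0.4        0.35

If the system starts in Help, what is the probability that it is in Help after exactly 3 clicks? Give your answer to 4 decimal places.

Propagate the distribution vector 3 clicks from Help.
After 0 clicks: (1.0000, 0.0000, 0.0000)
After 1 click: (0.3000, 0.2500, 0.4500)
After 2 clicks: (0.3025, 0.3300, 0.3675)
After 3 clicks: (0.3146, 0.3216, 0.3638)
P(in Help after 3 clicks) = 0.3146

0.3146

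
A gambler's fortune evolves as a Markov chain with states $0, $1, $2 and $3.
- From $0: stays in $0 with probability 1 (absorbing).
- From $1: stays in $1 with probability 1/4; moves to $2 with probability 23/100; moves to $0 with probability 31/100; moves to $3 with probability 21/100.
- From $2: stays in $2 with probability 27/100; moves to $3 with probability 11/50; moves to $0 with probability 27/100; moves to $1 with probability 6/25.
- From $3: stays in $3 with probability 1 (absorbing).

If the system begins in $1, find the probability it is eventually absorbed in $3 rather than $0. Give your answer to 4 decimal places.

0.4142

Let h(s) be the probability of absorption at $3 starting from transient state s. Then h($3) = 1 and h($0) = 0. By first-step analysis:
h($1) = 0.31·0 + 0.25·h($1) + 0.23·h($2) + 0.21·1
h($2) = 0.27·0 + 0.24·h($1) + 0.27·h($2) + 0.22·1
Solving: h($1) = 0.4142, h($2) = 0.4375.
Starting from $1, the probability is 0.4142.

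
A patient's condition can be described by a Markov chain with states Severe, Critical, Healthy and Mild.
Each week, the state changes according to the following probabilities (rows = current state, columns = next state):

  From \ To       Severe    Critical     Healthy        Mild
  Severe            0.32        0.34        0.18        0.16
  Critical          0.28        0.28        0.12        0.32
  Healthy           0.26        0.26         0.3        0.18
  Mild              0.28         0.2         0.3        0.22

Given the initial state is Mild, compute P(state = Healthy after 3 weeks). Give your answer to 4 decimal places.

Propagate the distribution vector 3 weeks from Mild.
After 0 weeks: (0.0000, 0.0000, 0.0000, 1.0000)
After 1 week: (0.2800, 0.2000, 0.3000, 0.2200)
After 2 weeks: (0.2852, 0.2732, 0.2304, 0.2112)
After 3 weeks: (0.2868, 0.2756, 0.2166, 0.2210)
P(in Healthy after 3 weeks) = 0.2166

0.2166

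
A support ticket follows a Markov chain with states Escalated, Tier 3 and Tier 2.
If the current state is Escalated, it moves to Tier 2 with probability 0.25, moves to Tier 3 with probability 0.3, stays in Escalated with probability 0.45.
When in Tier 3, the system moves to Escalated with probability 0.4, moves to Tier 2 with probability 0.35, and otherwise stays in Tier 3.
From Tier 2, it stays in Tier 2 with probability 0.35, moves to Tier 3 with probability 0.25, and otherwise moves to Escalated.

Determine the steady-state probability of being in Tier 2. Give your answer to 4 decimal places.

Let the stationary distribution be π with π = πP and π_1 + π_2 + π_3 = 1.
π_1 = 0.45·π_1 + 0.4·π_2 + 0.4·π_3
π_2 = 0.3·π_1 + 0.25·π_2 + 0.25·π_3
Solving with the normalization constraint gives π = (0.4211, 0.2711, 0.3079).
So the stationary probability of Tier 2 is 0.3079.

0.3079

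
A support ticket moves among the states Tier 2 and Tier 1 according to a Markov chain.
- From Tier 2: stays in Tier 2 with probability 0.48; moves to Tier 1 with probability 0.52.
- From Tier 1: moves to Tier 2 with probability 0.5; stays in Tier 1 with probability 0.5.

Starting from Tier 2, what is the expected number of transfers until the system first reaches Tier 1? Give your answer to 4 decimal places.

Let t(s) be the expected number of transfers to first reach Tier 1 from state s, with t(Tier 1) = 0. Conditioning on the first transfer:
t(Tier 2) = 1 + 0.48·t(Tier 2)
Solving: t(Tier 2) = 1.9231.
Expected transfers from Tier 2 to Tier 1: 1.9231.

1.9231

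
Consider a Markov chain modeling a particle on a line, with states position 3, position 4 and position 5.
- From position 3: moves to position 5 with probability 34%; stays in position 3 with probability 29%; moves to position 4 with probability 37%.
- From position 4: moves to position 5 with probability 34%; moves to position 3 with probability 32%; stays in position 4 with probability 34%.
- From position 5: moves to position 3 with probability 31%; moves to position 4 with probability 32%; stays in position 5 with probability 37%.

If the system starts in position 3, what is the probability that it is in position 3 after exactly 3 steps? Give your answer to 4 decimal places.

Propagate the distribution vector 3 steps from position 3.
After 0 steps: (1.0000, 0.0000, 0.0000)
After 1 step: (0.2900, 0.3700, 0.3400)
After 2 steps: (0.3079, 0.3419, 0.3502)
After 3 steps: (0.3073, 0.3422, 0.3505)
P(in position 3 after 3 steps) = 0.3073

0.3073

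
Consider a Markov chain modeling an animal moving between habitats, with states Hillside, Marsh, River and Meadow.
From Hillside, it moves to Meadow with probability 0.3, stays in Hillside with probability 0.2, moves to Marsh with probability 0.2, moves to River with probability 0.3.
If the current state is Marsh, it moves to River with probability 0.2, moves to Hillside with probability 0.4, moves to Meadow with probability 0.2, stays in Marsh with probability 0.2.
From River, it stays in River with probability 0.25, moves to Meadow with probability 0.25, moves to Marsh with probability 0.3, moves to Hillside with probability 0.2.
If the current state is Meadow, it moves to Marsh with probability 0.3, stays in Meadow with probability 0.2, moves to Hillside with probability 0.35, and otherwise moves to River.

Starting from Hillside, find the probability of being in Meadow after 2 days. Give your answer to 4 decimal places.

0.2350

Propagate the distribution vector 2 days from Hillside.
After 0 days: (1.0000, 0.0000, 0.0000, 0.0000)
After 1 day: (0.2000, 0.2000, 0.3000, 0.3000)
After 2 days: (0.2850, 0.2600, 0.2200, 0.2350)
P(in Meadow after 2 days) = 0.2350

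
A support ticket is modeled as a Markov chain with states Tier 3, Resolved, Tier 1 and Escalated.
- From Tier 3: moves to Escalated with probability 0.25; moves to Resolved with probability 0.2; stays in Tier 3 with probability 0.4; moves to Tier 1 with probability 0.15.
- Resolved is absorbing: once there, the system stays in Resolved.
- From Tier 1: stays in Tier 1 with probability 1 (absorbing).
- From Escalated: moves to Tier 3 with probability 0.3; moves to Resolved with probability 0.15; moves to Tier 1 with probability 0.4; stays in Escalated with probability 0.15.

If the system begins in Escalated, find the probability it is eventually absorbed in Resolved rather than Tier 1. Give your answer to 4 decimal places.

0.3448

Let h(s) be the probability of absorption at Resolved starting from transient state s. Then h(Resolved) = 1 and h(Tier 1) = 0. By first-step analysis:
h(Tier 3) = 0.4·h(Tier 3) + 0.2·1 + 0.15·0 + 0.25·h(Escalated)
h(Escalated) = 0.3·h(Tier 3) + 0.15·1 + 0.4·0 + 0.15·h(Escalated)
Solving: h(Tier 3) = 0.4770, h(Escalated) = 0.3448.
Starting from Escalated, the probability is 0.3448.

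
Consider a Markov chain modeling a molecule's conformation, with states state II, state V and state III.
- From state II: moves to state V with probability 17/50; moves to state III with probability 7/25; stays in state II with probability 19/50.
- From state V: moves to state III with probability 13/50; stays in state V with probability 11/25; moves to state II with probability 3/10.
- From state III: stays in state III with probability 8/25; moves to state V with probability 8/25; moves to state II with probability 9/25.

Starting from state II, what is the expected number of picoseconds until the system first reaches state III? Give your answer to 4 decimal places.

Let t(s) be the expected number of picoseconds to first reach state III from state s, with t(state III) = 0. Conditioning on the first picosecond:
t(state II) = 1 + 0.38·t(state II) + 0.34·t(state V)
t(state V) = 1 + 0.3·t(state II) + 0.44·t(state V)
Solving: t(state II) = 3.6705, t(state V) = 3.7520.
Expected picoseconds from state II to state III: 3.6705.

3.6705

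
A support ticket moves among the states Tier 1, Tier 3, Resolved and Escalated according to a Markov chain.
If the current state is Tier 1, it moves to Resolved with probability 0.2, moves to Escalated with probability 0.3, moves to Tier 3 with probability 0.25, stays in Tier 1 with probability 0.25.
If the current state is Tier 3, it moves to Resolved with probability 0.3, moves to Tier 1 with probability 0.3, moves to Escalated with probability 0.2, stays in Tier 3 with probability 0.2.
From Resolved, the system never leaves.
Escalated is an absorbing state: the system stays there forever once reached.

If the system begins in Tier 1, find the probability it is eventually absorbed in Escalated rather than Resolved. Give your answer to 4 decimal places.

0.5524

Let h(s) be the probability of absorption at Escalated starting from transient state s. Then h(Escalated) = 1 and h(Resolved) = 0. By first-step analysis:
h(Tier 1) = 0.25·h(Tier 1) + 0.25·h(Tier 3) + 0.2·0 + 0.3·1
h(Tier 3) = 0.3·h(Tier 1) + 0.2·h(Tier 3) + 0.3·0 + 0.2·1
Solving: h(Tier 1) = 0.5524, h(Tier 3) = 0.4571.
Starting from Tier 1, the probability is 0.5524.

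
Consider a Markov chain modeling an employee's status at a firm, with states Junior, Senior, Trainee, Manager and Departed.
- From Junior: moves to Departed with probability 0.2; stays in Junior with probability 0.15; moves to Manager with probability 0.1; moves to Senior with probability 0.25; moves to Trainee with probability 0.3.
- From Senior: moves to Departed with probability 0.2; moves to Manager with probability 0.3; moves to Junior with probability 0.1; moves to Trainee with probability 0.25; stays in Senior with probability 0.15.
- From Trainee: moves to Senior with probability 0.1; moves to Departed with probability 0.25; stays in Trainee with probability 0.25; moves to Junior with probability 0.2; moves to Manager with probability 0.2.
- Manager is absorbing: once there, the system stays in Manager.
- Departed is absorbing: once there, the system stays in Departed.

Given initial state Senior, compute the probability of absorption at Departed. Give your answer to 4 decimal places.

0.4620

Let h(s) be the probability of absorption at Departed starting from transient state s. Then h(Departed) = 1 and h(Manager) = 0. By first-step analysis:
h(Junior) = 0.15·h(Junior) + 0.25·h(Senior) + 0.3·h(Trainee) + 0.1·0 + 0.2·1
h(Senior) = 0.1·h(Junior) + 0.15·h(Senior) + 0.25·h(Trainee) + 0.3·0 + 0.2·1
h(Trainee) = 0.2·h(Junior) + 0.1·h(Senior) + 0.25·h(Trainee) + 0.2·0 + 0.25·1
Solving: h(Junior) = 0.5636, h(Senior) = 0.4620, h(Trainee) = 0.5452.
Starting from Senior, the probability is 0.4620.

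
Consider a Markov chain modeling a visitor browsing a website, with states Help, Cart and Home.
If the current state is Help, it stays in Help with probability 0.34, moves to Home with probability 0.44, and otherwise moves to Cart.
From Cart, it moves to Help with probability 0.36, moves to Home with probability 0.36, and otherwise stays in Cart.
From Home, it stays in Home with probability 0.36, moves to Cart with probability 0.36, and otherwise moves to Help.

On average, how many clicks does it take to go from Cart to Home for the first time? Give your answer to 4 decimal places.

2.5758

Let t(s) be the expected number of clicks to first reach Home from state s, with t(Home) = 0. Conditioning on the first click:
t(Help) = 1 + 0.34·t(Help) + 0.22·t(Cart)
t(Cart) = 1 + 0.36·t(Help) + 0.28·t(Cart)
Solving: t(Help) = 2.3737, t(Cart) = 2.5758.
Expected clicks from Cart to Home: 2.5758.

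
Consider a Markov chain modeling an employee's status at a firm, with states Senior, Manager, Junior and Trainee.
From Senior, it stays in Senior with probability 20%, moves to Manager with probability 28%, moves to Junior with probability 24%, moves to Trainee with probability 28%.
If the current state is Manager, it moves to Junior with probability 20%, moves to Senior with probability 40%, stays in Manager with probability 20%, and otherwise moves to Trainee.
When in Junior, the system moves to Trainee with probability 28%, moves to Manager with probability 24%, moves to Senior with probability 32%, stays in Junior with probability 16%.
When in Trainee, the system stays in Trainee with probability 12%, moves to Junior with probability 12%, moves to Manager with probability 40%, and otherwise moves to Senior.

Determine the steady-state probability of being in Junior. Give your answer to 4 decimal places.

0.1873

Let the stationary distribution be π with π = πP and π_1 + π_2 + π_3 + π_4 = 1.
π_1 = 0.2·π_1 + 0.4·π_2 + 0.32·π_3 + 0.36·π_4
π_2 = 0.28·π_1 + 0.2·π_2 + 0.24·π_3 + 0.4·π_4
π_3 = 0.24·π_1 + 0.2·π_2 + 0.16·π_3 + 0.12·π_4
Solving with the normalization constraint gives π = (0.3134, 0.2770, 0.1873, 0.2223).
So the stationary probability of Junior is 0.1873.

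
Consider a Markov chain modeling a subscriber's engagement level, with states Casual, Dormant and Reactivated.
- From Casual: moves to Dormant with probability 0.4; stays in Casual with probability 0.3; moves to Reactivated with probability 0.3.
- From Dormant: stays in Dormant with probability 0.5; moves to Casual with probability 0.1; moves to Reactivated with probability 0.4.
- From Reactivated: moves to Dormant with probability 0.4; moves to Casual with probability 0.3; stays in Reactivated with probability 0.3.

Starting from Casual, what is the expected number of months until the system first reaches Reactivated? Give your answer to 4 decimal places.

2.9032

Let t(s) be the expected number of months to first reach Reactivated from state s, with t(Reactivated) = 0. Conditioning on the first month:
t(Casual) = 1 + 0.3·t(Casual) + 0.4·t(Dormant)
t(Dormant) = 1 + 0.1·t(Casual) + 0.5·t(Dormant)
Solving: t(Casual) = 2.9032, t(Dormant) = 2.5806.
Expected months from Casual to Reactivated: 2.9032.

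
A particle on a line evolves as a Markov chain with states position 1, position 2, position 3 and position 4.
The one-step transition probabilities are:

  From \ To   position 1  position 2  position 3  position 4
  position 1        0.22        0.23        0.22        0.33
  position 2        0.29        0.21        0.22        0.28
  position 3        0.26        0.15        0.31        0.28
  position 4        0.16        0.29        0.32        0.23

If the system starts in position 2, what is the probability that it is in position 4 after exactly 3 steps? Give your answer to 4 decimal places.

Propagate the distribution vector 3 steps from position 2.
After 0 steps: (0.0000, 1.0000, 0.0000, 0.0000)
After 1 step: (0.2900, 0.2100, 0.2200, 0.2800)
After 2 steps: (0.2267, 0.2250, 0.2678, 0.2805)
After 3 steps: (0.2296, 0.2209, 0.2722, 0.2773)
P(in position 4 after 3 steps) = 0.2773

0.2773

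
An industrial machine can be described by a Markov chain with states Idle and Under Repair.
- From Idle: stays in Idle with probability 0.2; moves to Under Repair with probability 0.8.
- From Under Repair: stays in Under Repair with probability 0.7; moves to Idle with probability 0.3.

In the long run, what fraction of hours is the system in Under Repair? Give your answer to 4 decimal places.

0.7273

Let the stationary distribution be π with π = πP and π_1 + π_2 = 1.
π_1 = 0.2·π_1 + 0.3·π_2
Solving with the normalization constraint gives π = (0.2727, 0.7273).
So the stationary probability of Under Repair is 0.7273.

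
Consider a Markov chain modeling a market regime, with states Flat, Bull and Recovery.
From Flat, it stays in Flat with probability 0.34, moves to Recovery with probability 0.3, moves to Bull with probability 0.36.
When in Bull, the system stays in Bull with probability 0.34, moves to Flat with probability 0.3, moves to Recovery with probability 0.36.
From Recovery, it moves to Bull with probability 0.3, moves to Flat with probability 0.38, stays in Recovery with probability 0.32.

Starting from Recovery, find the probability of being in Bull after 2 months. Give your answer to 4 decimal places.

Sum over the intermediate state after 1 month:
P = P(Recovery→Flat)·P(Flat→Bull) + P(Recovery→Bull)·P(Bull→Bull) + P(Recovery→Recovery)·P(Recovery→Bull)
  = 0.38×0.36 + 0.3×0.34 + 0.32×0.3
  = 0.1368 + 0.1020 + 0.0960 = 0.3348

0.3348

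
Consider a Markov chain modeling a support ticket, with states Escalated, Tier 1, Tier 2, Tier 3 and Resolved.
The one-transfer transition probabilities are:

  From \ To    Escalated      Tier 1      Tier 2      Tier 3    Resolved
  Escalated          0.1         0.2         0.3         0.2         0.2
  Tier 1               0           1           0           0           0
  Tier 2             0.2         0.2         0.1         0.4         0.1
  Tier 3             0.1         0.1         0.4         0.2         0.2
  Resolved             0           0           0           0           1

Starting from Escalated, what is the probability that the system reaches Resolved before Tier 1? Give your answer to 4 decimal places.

0.4976

Let h(s) be the probability of absorption at Resolved starting from transient state s. Then h(Resolved) = 1 and h(Tier 1) = 0. By first-step analysis:
h(Escalated) = 0.1·h(Escalated) + 0.2·0 + 0.3·h(Tier 2) + 0.2·h(Tier 3) + 0.2·1
h(Tier 2) = 0.2·h(Escalated) + 0.2·0 + 0.1·h(Tier 2) + 0.4·h(Tier 3) + 0.1·1
h(Tier 3) = 0.1·h(Escalated) + 0.1·0 + 0.4·h(Tier 2) + 0.2·h(Tier 3) + 0.2·1
Solving: h(Escalated) = 0.4976, h(Tier 2) = 0.4634, h(Tier 3) = 0.5439.
Starting from Escalated, the probability is 0.4976.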